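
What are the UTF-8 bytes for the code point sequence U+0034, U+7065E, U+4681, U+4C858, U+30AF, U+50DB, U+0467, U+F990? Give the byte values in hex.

U+0034: 1-byte form → 34.
U+7065E: 4-byte form → F1 B0 99 9E.
U+4681: 3-byte form → E4 9A 81.
U+4C858: 4-byte form → F1 8C A1 98.
U+30AF: 3-byte form → E3 82 AF.
U+50DB: 3-byte form → E5 83 9B.
U+0467: 2-byte form → D1 A7.
U+F990: 3-byte form → EF A6 90.
Concatenated (23 bytes): 34 F1 B0 99 9E E4 9A 81 F1 8C A1 98 E3 82 AF E5 83 9B D1 A7 EF A6 90.

34 F1 B0 99 9E E4 9A 81 F1 8C A1 98 E3 82 AF E5 83 9B D1 A7 EF A6 90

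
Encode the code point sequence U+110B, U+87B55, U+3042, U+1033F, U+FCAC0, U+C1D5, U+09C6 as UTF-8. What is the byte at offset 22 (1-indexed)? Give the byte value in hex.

1-indexed offset 22 is 0-indexed offset 21.
U+110B → 3-byte form E1 84 8B at offsets 0–2.
U+87B55 → 4-byte form F2 87 AD 95 at offsets 3–6.
U+3042 → 3-byte form E3 81 82 at offsets 7–9.
U+1033F → 4-byte form F0 90 8C BF at offsets 10–13.
U+FCAC0 → 4-byte form F3 BC AB 80 at offsets 14–17.
U+C1D5 → 3-byte form EC 87 95 at offsets 18–20.
U+09C6 → 3-byte form E0 A7 86 at offsets 21–23.
Offset 21 falls in char 7's range; it's byte 1 of E0 A7 86 = 0xE0.

0xE0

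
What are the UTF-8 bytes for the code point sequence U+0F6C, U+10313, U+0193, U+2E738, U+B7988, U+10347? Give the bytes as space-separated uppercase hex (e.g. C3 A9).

E0 BD AC F0 90 8C 93 C6 93 F0 AE 9C B8 F2 B7 A6 88 F0 90 8D 87

U+0F6C: 3-byte form → E0 BD AC.
U+10313: 4-byte form → F0 90 8C 93.
U+0193: 2-byte form → C6 93.
U+2E738: 4-byte form → F0 AE 9C B8.
U+B7988: 4-byte form → F2 B7 A6 88.
U+10347: 4-byte form → F0 90 8D 87.
Concatenated (21 bytes): E0 BD AC F0 90 8C 93 C6 93 F0 AE 9C B8 F2 B7 A6 88 F0 90 8D 87.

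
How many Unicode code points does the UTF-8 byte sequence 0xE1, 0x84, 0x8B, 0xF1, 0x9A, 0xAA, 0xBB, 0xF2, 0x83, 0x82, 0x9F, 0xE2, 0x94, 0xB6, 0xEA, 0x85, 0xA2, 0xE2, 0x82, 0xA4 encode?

6

Byte at offset 0: 0xE1 = 11100001 → 3-byte char (#1). Advance 3.
Byte at offset 3: 0xF1 = 11110001 → 4-byte char (#2). Advance 4.
Byte at offset 7: 0xF2 = 11110010 → 4-byte char (#3). Advance 4.
Byte at offset 11: 0xE2 = 11100010 → 3-byte char (#4). Advance 3.
Byte at offset 14: 0xEA = 11101010 → 3-byte char (#5). Advance 3.
Byte at offset 17: 0xE2 = 11100010 → 3-byte char (#6). Advance 3.
Reached end at offset 20 after 6 code points.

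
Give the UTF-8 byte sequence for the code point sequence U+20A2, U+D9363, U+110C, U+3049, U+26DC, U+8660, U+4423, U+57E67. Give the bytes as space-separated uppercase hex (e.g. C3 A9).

E2 82 A2 F3 99 8D A3 E1 84 8C E3 81 89 E2 9B 9C E8 99 A0 E4 90 A3 F1 97 B9 A7

U+20A2: 3-byte form → E2 82 A2.
U+D9363: 4-byte form → F3 99 8D A3.
U+110C: 3-byte form → E1 84 8C.
U+3049: 3-byte form → E3 81 89.
U+26DC: 3-byte form → E2 9B 9C.
U+8660: 3-byte form → E8 99 A0.
U+4423: 3-byte form → E4 90 A3.
U+57E67: 4-byte form → F1 97 B9 A7.
Concatenated (26 bytes): E2 82 A2 F3 99 8D A3 E1 84 8C E3 81 89 E2 9B 9C E8 99 A0 E4 90 A3 F1 97 B9 A7.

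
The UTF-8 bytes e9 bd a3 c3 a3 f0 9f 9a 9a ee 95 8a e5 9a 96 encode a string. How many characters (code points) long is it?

5

Byte at offset 0: 0xE9 = 11101001 → 3-byte char (#1). Advance 3.
Byte at offset 3: 0xC3 = 11000011 → 2-byte char (#2). Advance 2.
Byte at offset 5: 0xF0 = 11110000 → 4-byte char (#3). Advance 4.
Byte at offset 9: 0xEE = 11101110 → 3-byte char (#4). Advance 3.
Byte at offset 12: 0xE5 = 11100101 → 3-byte char (#5). Advance 3.
Reached end at offset 15 after 5 code points.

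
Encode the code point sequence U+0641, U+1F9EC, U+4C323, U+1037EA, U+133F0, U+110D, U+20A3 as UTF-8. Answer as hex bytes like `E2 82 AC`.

D9 81 F0 9F A7 AC F1 8C 8C A3 F4 83 9F AA F0 93 8F B0 E1 84 8D E2 82 A3

U+0641: 2-byte form → D9 81.
U+1F9EC: 4-byte form → F0 9F A7 AC.
U+4C323: 4-byte form → F1 8C 8C A3.
U+1037EA: 4-byte form → F4 83 9F AA.
U+133F0: 4-byte form → F0 93 8F B0.
U+110D: 3-byte form → E1 84 8D.
U+20A3: 3-byte form → E2 82 A3.
Concatenated (24 bytes): D9 81 F0 9F A7 AC F1 8C 8C A3 F4 83 9F AA F0 93 8F B0 E1 84 8D E2 82 A3.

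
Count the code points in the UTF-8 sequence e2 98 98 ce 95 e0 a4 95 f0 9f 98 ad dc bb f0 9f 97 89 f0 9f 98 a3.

Byte at offset 0: 0xE2 = 11100010 → 3-byte char (#1). Advance 3.
Byte at offset 3: 0xCE = 11001110 → 2-byte char (#2). Advance 2.
Byte at offset 5: 0xE0 = 11100000 → 3-byte char (#3). Advance 3.
Byte at offset 8: 0xF0 = 11110000 → 4-byte char (#4). Advance 4.
Byte at offset 12: 0xDC = 11011100 → 2-byte char (#5). Advance 2.
Byte at offset 14: 0xF0 = 11110000 → 4-byte char (#6). Advance 4.
Byte at offset 18: 0xF0 = 11110000 → 4-byte char (#7). Advance 4.
Reached end at offset 22 after 7 code points.

7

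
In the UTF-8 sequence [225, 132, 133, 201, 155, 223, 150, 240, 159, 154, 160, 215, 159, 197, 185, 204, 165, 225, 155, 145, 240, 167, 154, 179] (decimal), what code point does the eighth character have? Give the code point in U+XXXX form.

Offset 0: leading byte 0xE1 = 11100001 → 3-byte char #1 = E1 84 85.
Offset 3: leading byte 0xC9 = 11001001 → 2-byte char #2 = C9 9B.
Offset 5: leading byte 0xDF = 11011111 → 2-byte char #3 = DF 96.
Offset 7: leading byte 0xF0 = 11110000 → 4-byte char #4 = F0 9F 9A A0.
Offset 11: leading byte 0xD7 = 11010111 → 2-byte char #5 = D7 9F.
Offset 13: leading byte 0xC5 = 11000101 → 2-byte char #6 = C5 B9.
Offset 15: leading byte 0xCC = 11001100 → 2-byte char #7 = CC A5.
Offset 17: leading byte 0xE1 = 11100001 → 3-byte char #8 = E1 9B 91.
Leading byte 0xE1 = 11100001 matches 1110xxxx → 3-byte sequence.
Byte 1: 0xE1 = 11100001, payload 0001 (4 bits).
Byte 2: 0x9B = 10011011 (10xxxxxx ✓), payload 011011.
Byte 3: 0x91 = 10010001 (10xxxxxx ✓), payload 010001.
Concatenate: 0001011011010001 = 0x16D1 (16 bits → U+16D1).

U+16D1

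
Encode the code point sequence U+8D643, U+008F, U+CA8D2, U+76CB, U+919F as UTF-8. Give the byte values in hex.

F2 8D 99 83 C2 8F F3 8A A3 92 E7 9B 8B E9 86 9F

U+8D643: 4-byte form → F2 8D 99 83.
U+008F: 2-byte form → C2 8F.
U+CA8D2: 4-byte form → F3 8A A3 92.
U+76CB: 3-byte form → E7 9B 8B.
U+919F: 3-byte form → E9 86 9F.
Concatenated (16 bytes): F2 8D 99 83 C2 8F F3 8A A3 92 E7 9B 8B E9 86 9F.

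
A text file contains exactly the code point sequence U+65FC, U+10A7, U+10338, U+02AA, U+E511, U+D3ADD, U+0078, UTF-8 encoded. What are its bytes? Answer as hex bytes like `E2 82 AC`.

E6 97 BC E1 82 A7 F0 90 8C B8 CA AA EE 94 91 F3 93 AB 9D 78

U+65FC: 3-byte form → E6 97 BC.
U+10A7: 3-byte form → E1 82 A7.
U+10338: 4-byte form → F0 90 8C B8.
U+02AA: 2-byte form → CA AA.
U+E511: 3-byte form → EE 94 91.
U+D3ADD: 4-byte form → F3 93 AB 9D.
U+0078: 1-byte form → 78.
Concatenated (20 bytes): E6 97 BC E1 82 A7 F0 90 8C B8 CA AA EE 94 91 F3 93 AB 9D 78.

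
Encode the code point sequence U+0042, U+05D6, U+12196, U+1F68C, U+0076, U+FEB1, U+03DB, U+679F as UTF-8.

42 D7 96 F0 92 86 96 F0 9F 9A 8C 76 EF BA B1 CF 9B E6 9E 9F

U+0042: 1-byte form → 42.
U+05D6: 2-byte form → D7 96.
U+12196: 4-byte form → F0 92 86 96.
U+1F68C: 4-byte form → F0 9F 9A 8C.
U+0076: 1-byte form → 76.
U+FEB1: 3-byte form → EF BA B1.
U+03DB: 2-byte form → CF 9B.
U+679F: 3-byte form → E6 9E 9F.
Concatenated (20 bytes): 42 D7 96 F0 92 86 96 F0 9F 9A 8C 76 EF BA B1 CF 9B E6 9E 9F.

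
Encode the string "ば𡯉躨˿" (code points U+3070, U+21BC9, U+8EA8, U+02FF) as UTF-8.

U+3070: 3-byte form → E3 81 B0.
U+21BC9: 4-byte form → F0 A1 AF 89.
U+8EA8: 3-byte form → E8 BA A8.
U+02FF: 2-byte form → CB BF.
Concatenated (12 bytes): E3 81 B0 F0 A1 AF 89 E8 BA A8 CB BF.

E3 81 B0 F0 A1 AF 89 E8 BA A8 CB BF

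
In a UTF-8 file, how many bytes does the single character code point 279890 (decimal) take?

4

U+44552 = 0x44552. UTF-8 uses 1 byte below 0x80, 2 below 0x800, 3 below 0x10000, 4 up to 0x10FFFF. 0x44552 is in U+10000–U+10FFFF → 4 bytes.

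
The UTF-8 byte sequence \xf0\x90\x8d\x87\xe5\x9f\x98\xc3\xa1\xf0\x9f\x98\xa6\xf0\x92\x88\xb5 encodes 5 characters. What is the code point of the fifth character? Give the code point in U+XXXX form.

Offset 0: leading byte 0xF0 = 11110000 → 4-byte char #1 = F0 90 8D 87.
Offset 4: leading byte 0xE5 = 11100101 → 3-byte char #2 = E5 9F 98.
Offset 7: leading byte 0xC3 = 11000011 → 2-byte char #3 = C3 A1.
Offset 9: leading byte 0xF0 = 11110000 → 4-byte char #4 = F0 9F 98 A6.
Offset 13: leading byte 0xF0 = 11110000 → 4-byte char #5 = F0 92 88 B5.
Leading byte 0xF0 = 11110000 matches 11110xxx → 4-byte sequence.
Byte 1: 0xF0 = 11110000, payload 000 (3 bits).
Byte 2: 0x92 = 10010010 (10xxxxxx ✓), payload 010010.
Byte 3: 0x88 = 10001000 (10xxxxxx ✓), payload 001000.
Byte 4: 0xB5 = 10110101 (10xxxxxx ✓), payload 110101.
Concatenate: 000010010001000110101 = 0x12235 (21 bits → U+12235).

U+12235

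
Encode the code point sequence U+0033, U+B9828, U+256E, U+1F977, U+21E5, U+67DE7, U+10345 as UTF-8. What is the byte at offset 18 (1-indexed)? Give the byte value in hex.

0xB7

1-indexed offset 18 is 0-indexed offset 17.
U+0033 → 1-byte form 33 at offsets 0–0.
U+B9828 → 4-byte form F2 B9 A0 A8 at offsets 1–4.
U+256E → 3-byte form E2 95 AE at offsets 5–7.
U+1F977 → 4-byte form F0 9F A5 B7 at offsets 8–11.
U+21E5 → 3-byte form E2 87 A5 at offsets 12–14.
U+67DE7 → 4-byte form F1 A7 B7 A7 at offsets 15–18.
Offset 17 falls in char 6's range; it's byte 3 of F1 A7 B7 A7 = 0xB7.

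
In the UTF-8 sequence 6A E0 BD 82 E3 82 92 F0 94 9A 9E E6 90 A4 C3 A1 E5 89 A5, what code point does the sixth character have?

U+00E1

Offset 0: leading byte 0x6A = 01101010 → 1-byte char #1 = 6A.
Offset 1: leading byte 0xE0 = 11100000 → 3-byte char #2 = E0 BD 82.
Offset 4: leading byte 0xE3 = 11100011 → 3-byte char #3 = E3 82 92.
Offset 7: leading byte 0xF0 = 11110000 → 4-byte char #4 = F0 94 9A 9E.
Offset 11: leading byte 0xE6 = 11100110 → 3-byte char #5 = E6 90 A4.
Offset 14: leading byte 0xC3 = 11000011 → 2-byte char #6 = C3 A1.
Leading byte 0xC3 = 11000011 matches 110xxxxx → 2-byte sequence.
Byte 1: 0xC3 = 11000011, payload 00011 (5 bits).
Byte 2: 0xA1 = 10100001 (10xxxxxx ✓), payload 100001.
Concatenate: 00011100001 = 0xE1 (11 bits → U+00E1).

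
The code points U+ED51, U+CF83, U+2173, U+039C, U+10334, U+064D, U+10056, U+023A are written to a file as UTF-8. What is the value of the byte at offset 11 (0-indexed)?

U+ED51 → 3-byte form EE B5 91 at offsets 0–2.
U+CF83 → 3-byte form EC BE 83 at offsets 3–5.
U+2173 → 3-byte form E2 85 B3 at offsets 6–8.
U+039C → 2-byte form CE 9C at offsets 9–10.
U+10334 → 4-byte form F0 90 8C B4 at offsets 11–14.
Offset 11 falls in char 5's range; it's byte 1 of F0 90 8C B4 = 0xF0.

0xF0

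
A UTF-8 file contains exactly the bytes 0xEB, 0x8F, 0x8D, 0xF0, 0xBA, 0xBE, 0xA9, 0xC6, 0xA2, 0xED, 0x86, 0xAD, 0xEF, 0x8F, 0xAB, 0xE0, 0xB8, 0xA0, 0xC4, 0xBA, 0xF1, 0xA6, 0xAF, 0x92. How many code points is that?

Byte at offset 0: 0xEB = 11101011 → 3-byte char (#1). Advance 3.
Byte at offset 3: 0xF0 = 11110000 → 4-byte char (#2). Advance 4.
Byte at offset 7: 0xC6 = 11000110 → 2-byte char (#3). Advance 2.
Byte at offset 9: 0xED = 11101101 → 3-byte char (#4). Advance 3.
Byte at offset 12: 0xEF = 11101111 → 3-byte char (#5). Advance 3.
Byte at offset 15: 0xE0 = 11100000 → 3-byte char (#6). Advance 3.
Byte at offset 18: 0xC4 = 11000100 → 2-byte char (#7). Advance 2.
Byte at offset 20: 0xF1 = 11110001 → 4-byte char (#8). Advance 4.
Reached end at offset 24 after 8 code points.

8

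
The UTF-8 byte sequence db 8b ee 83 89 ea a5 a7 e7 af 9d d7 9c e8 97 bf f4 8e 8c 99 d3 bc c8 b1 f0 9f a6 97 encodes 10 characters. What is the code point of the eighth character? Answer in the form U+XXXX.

Offset 0: leading byte 0xDB = 11011011 → 2-byte char #1 = DB 8B.
Offset 2: leading byte 0xEE = 11101110 → 3-byte char #2 = EE 83 89.
Offset 5: leading byte 0xEA = 11101010 → 3-byte char #3 = EA A5 A7.
Offset 8: leading byte 0xE7 = 11100111 → 3-byte char #4 = E7 AF 9D.
Offset 11: leading byte 0xD7 = 11010111 → 2-byte char #5 = D7 9C.
Offset 13: leading byte 0xE8 = 11101000 → 3-byte char #6 = E8 97 BF.
Offset 16: leading byte 0xF4 = 11110100 → 4-byte char #7 = F4 8E 8C 99.
Offset 20: leading byte 0xD3 = 11010011 → 2-byte char #8 = D3 BC.
Leading byte 0xD3 = 11010011 matches 110xxxxx → 2-byte sequence.
Byte 1: 0xD3 = 11010011, payload 10011 (5 bits).
Byte 2: 0xBC = 10111100 (10xxxxxx ✓), payload 111100.
Concatenate: 10011111100 = 0x4FC (11 bits → U+04FC).

U+04FC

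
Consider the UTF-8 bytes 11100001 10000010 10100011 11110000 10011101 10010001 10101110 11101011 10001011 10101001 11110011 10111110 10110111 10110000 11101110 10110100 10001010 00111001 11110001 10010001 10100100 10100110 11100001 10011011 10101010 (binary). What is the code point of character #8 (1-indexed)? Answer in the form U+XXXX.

U+16EA

Offset 0: leading byte 0xE1 = 11100001 → 3-byte char #1 = E1 82 A3.
Offset 3: leading byte 0xF0 = 11110000 → 4-byte char #2 = F0 9D 91 AE.
Offset 7: leading byte 0xEB = 11101011 → 3-byte char #3 = EB 8B A9.
Offset 10: leading byte 0xF3 = 11110011 → 4-byte char #4 = F3 BE B7 B0.
Offset 14: leading byte 0xEE = 11101110 → 3-byte char #5 = EE B4 8A.
Offset 17: leading byte 0x39 = 00111001 → 1-byte char #6 = 39.
Offset 18: leading byte 0xF1 = 11110001 → 4-byte char #7 = F1 91 A4 A6.
Offset 22: leading byte 0xE1 = 11100001 → 3-byte char #8 = E1 9B AA.
Leading byte 0xE1 = 11100001 matches 1110xxxx → 3-byte sequence.
Byte 1: 0xE1 = 11100001, payload 0001 (4 bits).
Byte 2: 0x9B = 10011011 (10xxxxxx ✓), payload 011011.
Byte 3: 0xAA = 10101010 (10xxxxxx ✓), payload 101010.
Concatenate: 0001011011101010 = 0x16EA (16 bits → U+16EA).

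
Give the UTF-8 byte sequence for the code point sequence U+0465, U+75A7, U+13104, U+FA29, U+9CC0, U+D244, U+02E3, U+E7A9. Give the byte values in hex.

U+0465: 2-byte form → D1 A5.
U+75A7: 3-byte form → E7 96 A7.
U+13104: 4-byte form → F0 93 84 84.
U+FA29: 3-byte form → EF A8 A9.
U+9CC0: 3-byte form → E9 B3 80.
U+D244: 3-byte form → ED 89 84.
U+02E3: 2-byte form → CB A3.
U+E7A9: 3-byte form → EE 9E A9.
Concatenated (23 bytes): D1 A5 E7 96 A7 F0 93 84 84 EF A8 A9 E9 B3 80 ED 89 84 CB A3 EE 9E A9.

D1 A5 E7 96 A7 F0 93 84 84 EF A8 A9 E9 B3 80 ED 89 84 CB A3 EE 9E A9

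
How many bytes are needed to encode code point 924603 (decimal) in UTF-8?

U+E1BBB = 0xE1BBB. UTF-8 uses 1 byte below 0x80, 2 below 0x800, 3 below 0x10000, 4 up to 0x10FFFF. 0xE1BBB is in U+10000–U+10FFFF → 4 bytes.

4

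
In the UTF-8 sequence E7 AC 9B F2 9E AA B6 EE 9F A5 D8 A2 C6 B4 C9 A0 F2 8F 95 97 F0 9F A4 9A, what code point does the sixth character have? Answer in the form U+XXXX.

U+0260

Offset 0: leading byte 0xE7 = 11100111 → 3-byte char #1 = E7 AC 9B.
Offset 3: leading byte 0xF2 = 11110010 → 4-byte char #2 = F2 9E AA B6.
Offset 7: leading byte 0xEE = 11101110 → 3-byte char #3 = EE 9F A5.
Offset 10: leading byte 0xD8 = 11011000 → 2-byte char #4 = D8 A2.
Offset 12: leading byte 0xC6 = 11000110 → 2-byte char #5 = C6 B4.
Offset 14: leading byte 0xC9 = 11001001 → 2-byte char #6 = C9 A0.
Leading byte 0xC9 = 11001001 matches 110xxxxx → 2-byte sequence.
Byte 1: 0xC9 = 11001001, payload 01001 (5 bits).
Byte 2: 0xA0 = 10100000 (10xxxxxx ✓), payload 100000.
Concatenate: 01001100000 = 0x260 (11 bits → U+0260).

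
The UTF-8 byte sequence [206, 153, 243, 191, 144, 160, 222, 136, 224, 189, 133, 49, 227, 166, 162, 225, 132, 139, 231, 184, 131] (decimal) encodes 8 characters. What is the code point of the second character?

Offset 0: leading byte 0xCE = 11001110 → 2-byte char #1 = CE 99.
Offset 2: leading byte 0xF3 = 11110011 → 4-byte char #2 = F3 BF 90 A0.
Leading byte 0xF3 = 11110011 matches 11110xxx → 4-byte sequence.
Byte 1: 0xF3 = 11110011, payload 011 (3 bits).
Byte 2: 0xBF = 10111111 (10xxxxxx ✓), payload 111111.
Byte 3: 0x90 = 10010000 (10xxxxxx ✓), payload 010000.
Byte 4: 0xA0 = 10100000 (10xxxxxx ✓), payload 100000.
Concatenate: 011111111010000100000 = 0xFF420 (21 bits → U+FF420).

U+FF420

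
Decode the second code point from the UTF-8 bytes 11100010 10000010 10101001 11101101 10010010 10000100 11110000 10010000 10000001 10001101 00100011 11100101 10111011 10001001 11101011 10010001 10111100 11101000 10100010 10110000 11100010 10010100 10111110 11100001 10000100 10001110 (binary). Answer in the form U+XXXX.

U+D484

Offset 0: leading byte 0xE2 = 11100010 → 3-byte char #1 = E2 82 A9.
Offset 3: leading byte 0xED = 11101101 → 3-byte char #2 = ED 92 84.
Leading byte 0xED = 11101101 matches 1110xxxx → 3-byte sequence.
Byte 1: 0xED = 11101101, payload 1101 (4 bits).
Byte 2: 0x92 = 10010010 (10xxxxxx ✓), payload 010010.
Byte 3: 0x84 = 10000100 (10xxxxxx ✓), payload 000100.
Concatenate: 1101010010000100 = 0xD484 (16 bits → U+D484).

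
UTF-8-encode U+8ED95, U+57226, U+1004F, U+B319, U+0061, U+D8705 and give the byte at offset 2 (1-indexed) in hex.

1-indexed offset 2 is 0-indexed offset 1.
U+8ED95 → 4-byte form F2 8E B6 95 at offsets 0–3.
Offset 1 falls in char 1's range; it's byte 2 of F2 8E B6 95 = 0x8E.

0x8E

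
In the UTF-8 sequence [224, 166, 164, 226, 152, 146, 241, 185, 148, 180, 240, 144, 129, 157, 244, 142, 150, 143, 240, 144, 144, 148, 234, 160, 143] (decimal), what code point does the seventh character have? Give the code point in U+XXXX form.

Offset 0: leading byte 0xE0 = 11100000 → 3-byte char #1 = E0 A6 A4.
Offset 3: leading byte 0xE2 = 11100010 → 3-byte char #2 = E2 98 92.
Offset 6: leading byte 0xF1 = 11110001 → 4-byte char #3 = F1 B9 94 B4.
Offset 10: leading byte 0xF0 = 11110000 → 4-byte char #4 = F0 90 81 9D.
Offset 14: leading byte 0xF4 = 11110100 → 4-byte char #5 = F4 8E 96 8F.
Offset 18: leading byte 0xF0 = 11110000 → 4-byte char #6 = F0 90 90 94.
Offset 22: leading byte 0xEA = 11101010 → 3-byte char #7 = EA A0 8F.
Leading byte 0xEA = 11101010 matches 1110xxxx → 3-byte sequence.
Byte 1: 0xEA = 11101010, payload 1010 (4 bits).
Byte 2: 0xA0 = 10100000 (10xxxxxx ✓), payload 100000.
Byte 3: 0x8F = 10001111 (10xxxxxx ✓), payload 001111.
Concatenate: 1010100000001111 = 0xA80F (16 bits → U+A80F).

U+A80F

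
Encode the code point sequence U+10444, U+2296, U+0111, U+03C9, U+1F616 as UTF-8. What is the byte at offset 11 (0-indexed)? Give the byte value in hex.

U+10444 → 4-byte form F0 90 91 84 at offsets 0–3.
U+2296 → 3-byte form E2 8A 96 at offsets 4–6.
U+0111 → 2-byte form C4 91 at offsets 7–8.
U+03C9 → 2-byte form CF 89 at offsets 9–10.
U+1F616 → 4-byte form F0 9F 98 96 at offsets 11–14.
Offset 11 falls in char 5's range; it's byte 1 of F0 9F 98 96 = 0xF0.

0xF0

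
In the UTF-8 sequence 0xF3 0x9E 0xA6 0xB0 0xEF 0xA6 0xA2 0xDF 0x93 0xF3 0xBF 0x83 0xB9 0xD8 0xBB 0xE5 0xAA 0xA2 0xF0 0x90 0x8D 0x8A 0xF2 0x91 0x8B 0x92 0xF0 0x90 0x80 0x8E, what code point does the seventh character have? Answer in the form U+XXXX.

Offset 0: leading byte 0xF3 = 11110011 → 4-byte char #1 = F3 9E A6 B0.
Offset 4: leading byte 0xEF = 11101111 → 3-byte char #2 = EF A6 A2.
Offset 7: leading byte 0xDF = 11011111 → 2-byte char #3 = DF 93.
Offset 9: leading byte 0xF3 = 11110011 → 4-byte char #4 = F3 BF 83 B9.
Offset 13: leading byte 0xD8 = 11011000 → 2-byte char #5 = D8 BB.
Offset 15: leading byte 0xE5 = 11100101 → 3-byte char #6 = E5 AA A2.
Offset 18: leading byte 0xF0 = 11110000 → 4-byte char #7 = F0 90 8D 8A.
Leading byte 0xF0 = 11110000 matches 11110xxx → 4-byte sequence.
Byte 1: 0xF0 = 11110000, payload 000 (3 bits).
Byte 2: 0x90 = 10010000 (10xxxxxx ✓), payload 010000.
Byte 3: 0x8D = 10001101 (10xxxxxx ✓), payload 001101.
Byte 4: 0x8A = 10001010 (10xxxxxx ✓), payload 001010.
Concatenate: 000010000001101001010 = 0x1034A (21 bits → U+1034A).

U+1034A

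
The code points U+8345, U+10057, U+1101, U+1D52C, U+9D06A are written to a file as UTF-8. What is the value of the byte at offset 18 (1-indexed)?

0xAA

1-indexed offset 18 is 0-indexed offset 17.
U+8345 → 3-byte form E8 8D 85 at offsets 0–2.
U+10057 → 4-byte form F0 90 81 97 at offsets 3–6.
U+1101 → 3-byte form E1 84 81 at offsets 7–9.
U+1D52C → 4-byte form F0 9D 94 AC at offsets 10–13.
U+9D06A → 4-byte form F2 9D 81 AA at offsets 14–17.
Offset 17 falls in char 5's range; it's byte 4 of F2 9D 81 AA = 0xAA.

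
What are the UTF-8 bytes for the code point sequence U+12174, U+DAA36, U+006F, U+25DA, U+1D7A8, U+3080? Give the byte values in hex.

F0 92 85 B4 F3 9A A8 B6 6F E2 97 9A F0 9D 9E A8 E3 82 80

U+12174: 4-byte form → F0 92 85 B4.
U+DAA36: 4-byte form → F3 9A A8 B6.
U+006F: 1-byte form → 6F.
U+25DA: 3-byte form → E2 97 9A.
U+1D7A8: 4-byte form → F0 9D 9E A8.
U+3080: 3-byte form → E3 82 80.
Concatenated (19 bytes): F0 92 85 B4 F3 9A A8 B6 6F E2 97 9A F0 9D 9E A8 E3 82 80.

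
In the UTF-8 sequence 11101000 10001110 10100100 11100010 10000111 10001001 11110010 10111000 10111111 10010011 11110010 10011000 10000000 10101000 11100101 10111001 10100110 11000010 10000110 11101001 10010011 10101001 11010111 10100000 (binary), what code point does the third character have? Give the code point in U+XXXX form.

U+B8FD3

Offset 0: leading byte 0xE8 = 11101000 → 3-byte char #1 = E8 8E A4.
Offset 3: leading byte 0xE2 = 11100010 → 3-byte char #2 = E2 87 89.
Offset 6: leading byte 0xF2 = 11110010 → 4-byte char #3 = F2 B8 BF 93.
Leading byte 0xF2 = 11110010 matches 11110xxx → 4-byte sequence.
Byte 1: 0xF2 = 11110010, payload 010 (3 bits).
Byte 2: 0xB8 = 10111000 (10xxxxxx ✓), payload 111000.
Byte 3: 0xBF = 10111111 (10xxxxxx ✓), payload 111111.
Byte 4: 0x93 = 10010011 (10xxxxxx ✓), payload 010011.
Concatenate: 010111000111111010011 = 0xB8FD3 (21 bits → U+B8FD3).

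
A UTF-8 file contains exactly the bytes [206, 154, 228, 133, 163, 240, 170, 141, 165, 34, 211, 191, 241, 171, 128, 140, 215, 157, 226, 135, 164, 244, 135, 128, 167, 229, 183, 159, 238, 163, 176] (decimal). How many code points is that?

11

Byte at offset 0: 0xCE = 11001110 → 2-byte char (#1). Advance 2.
Byte at offset 2: 0xE4 = 11100100 → 3-byte char (#2). Advance 3.
Byte at offset 5: 0xF0 = 11110000 → 4-byte char (#3). Advance 4.
Byte at offset 9: 0x22 = 00100010 → 1-byte char (#4). Advance 1.
Byte at offset 10: 0xD3 = 11010011 → 2-byte char (#5). Advance 2.
Byte at offset 12: 0xF1 = 11110001 → 4-byte char (#6). Advance 4.
Byte at offset 16: 0xD7 = 11010111 → 2-byte char (#7). Advance 2.
Byte at offset 18: 0xE2 = 11100010 → 3-byte char (#8). Advance 3.
Byte at offset 21: 0xF4 = 11110100 → 4-byte char (#9). Advance 4.
Byte at offset 25: 0xE5 = 11100101 → 3-byte char (#10). Advance 3.
Byte at offset 28: 0xEE = 11101110 → 3-byte char (#11). Advance 3.
Reached end at offset 31 after 11 code points.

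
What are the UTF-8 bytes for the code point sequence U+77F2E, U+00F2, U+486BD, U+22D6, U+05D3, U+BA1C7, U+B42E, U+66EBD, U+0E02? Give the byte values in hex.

U+77F2E: 4-byte form → F1 B7 BC AE.
U+00F2: 2-byte form → C3 B2.
U+486BD: 4-byte form → F1 88 9A BD.
U+22D6: 3-byte form → E2 8B 96.
U+05D3: 2-byte form → D7 93.
U+BA1C7: 4-byte form → F2 BA 87 87.
U+B42E: 3-byte form → EB 90 AE.
U+66EBD: 4-byte form → F1 A6 BA BD.
U+0E02: 3-byte form → E0 B8 82.
Concatenated (29 bytes): F1 B7 BC AE C3 B2 F1 88 9A BD E2 8B 96 D7 93 F2 BA 87 87 EB 90 AE F1 A6 BA BD E0 B8 82.

F1 B7 BC AE C3 B2 F1 88 9A BD E2 8B 96 D7 93 F2 BA 87 87 EB 90 AE F1 A6 BA BD E0 B8 82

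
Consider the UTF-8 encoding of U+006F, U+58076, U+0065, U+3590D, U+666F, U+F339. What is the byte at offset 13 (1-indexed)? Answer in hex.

1-indexed offset 13 is 0-indexed offset 12.
U+006F → 1-byte form 6F at offsets 0–0.
U+58076 → 4-byte form F1 98 81 B6 at offsets 1–4.
U+0065 → 1-byte form 65 at offsets 5–5.
U+3590D → 4-byte form F0 B5 A4 8D at offsets 6–9.
U+666F → 3-byte form E6 99 AF at offsets 10–12.
Offset 12 falls in char 5's range; it's byte 3 of E6 99 AF = 0xAF.

0xAF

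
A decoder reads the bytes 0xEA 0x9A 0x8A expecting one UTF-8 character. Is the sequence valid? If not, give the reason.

valid

Leading byte 0xEA = 11101010 → 3-byte form.
Continuation bytes 0x9A=10011010, 0x8A=10001010 all match 10xxxxxx.
Decoded value 0xA68A is ≥ 0x800 (shortest form) and not a surrogate.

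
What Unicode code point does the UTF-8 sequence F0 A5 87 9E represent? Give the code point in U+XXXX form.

U+251DE

Leading byte 0xF0 = 11110000 matches 11110xxx → 4-byte sequence.
Byte 1: 0xF0 = 11110000, payload 000 (3 bits).
Byte 2: 0xA5 = 10100101 (10xxxxxx ✓), payload 100101.
Byte 3: 0x87 = 10000111 (10xxxxxx ✓), payload 000111.
Byte 4: 0x9E = 10011110 (10xxxxxx ✓), payload 011110.
Concatenate: 000100101000111011110 = 0x251DE (21 bits → U+251DE).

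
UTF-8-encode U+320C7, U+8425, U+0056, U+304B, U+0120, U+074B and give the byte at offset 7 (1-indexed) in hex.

1-indexed offset 7 is 0-indexed offset 6.
U+320C7 → 4-byte form F0 B2 83 87 at offsets 0–3.
U+8425 → 3-byte form E8 90 A5 at offsets 4–6.
Offset 6 falls in char 2's range; it's byte 3 of E8 90 A5 = 0xA5.

0xA5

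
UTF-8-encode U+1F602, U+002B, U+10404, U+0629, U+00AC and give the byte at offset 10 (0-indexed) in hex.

U+1F602 → 4-byte form F0 9F 98 82 at offsets 0–3.
U+002B → 1-byte form 2B at offsets 4–4.
U+10404 → 4-byte form F0 90 90 84 at offsets 5–8.
U+0629 → 2-byte form D8 A9 at offsets 9–10.
Offset 10 falls in char 4's range; it's byte 2 of D8 A9 = 0xA9.

0xA9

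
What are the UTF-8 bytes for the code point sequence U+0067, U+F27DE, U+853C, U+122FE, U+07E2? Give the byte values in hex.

67 F3 B2 9F 9E E8 94 BC F0 92 8B BE DF A2

U+0067: 1-byte form → 67.
U+F27DE: 4-byte form → F3 B2 9F 9E.
U+853C: 3-byte form → E8 94 BC.
U+122FE: 4-byte form → F0 92 8B BE.
U+07E2: 2-byte form → DF A2.
Concatenated (14 bytes): 67 F3 B2 9F 9E E8 94 BC F0 92 8B BE DF A2.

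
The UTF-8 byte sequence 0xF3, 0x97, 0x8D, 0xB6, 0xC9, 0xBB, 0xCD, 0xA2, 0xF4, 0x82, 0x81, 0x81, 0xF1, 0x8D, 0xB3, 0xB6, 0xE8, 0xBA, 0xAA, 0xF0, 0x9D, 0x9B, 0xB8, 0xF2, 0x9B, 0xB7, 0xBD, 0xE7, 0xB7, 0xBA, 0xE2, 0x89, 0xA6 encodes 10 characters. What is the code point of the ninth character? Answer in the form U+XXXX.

Offset 0: leading byte 0xF3 = 11110011 → 4-byte char #1 = F3 97 8D B6.
Offset 4: leading byte 0xC9 = 11001001 → 2-byte char #2 = C9 BB.
Offset 6: leading byte 0xCD = 11001101 → 2-byte char #3 = CD A2.
Offset 8: leading byte 0xF4 = 11110100 → 4-byte char #4 = F4 82 81 81.
Offset 12: leading byte 0xF1 = 11110001 → 4-byte char #5 = F1 8D B3 B6.
Offset 16: leading byte 0xE8 = 11101000 → 3-byte char #6 = E8 BA AA.
Offset 19: leading byte 0xF0 = 11110000 → 4-byte char #7 = F0 9D 9B B8.
Offset 23: leading byte 0xF2 = 11110010 → 4-byte char #8 = F2 9B B7 BD.
Offset 27: leading byte 0xE7 = 11100111 → 3-byte char #9 = E7 B7 BA.
Leading byte 0xE7 = 11100111 matches 1110xxxx → 3-byte sequence.
Byte 1: 0xE7 = 11100111, payload 0111 (4 bits).
Byte 2: 0xB7 = 10110111 (10xxxxxx ✓), payload 110111.
Byte 3: 0xBA = 10111010 (10xxxxxx ✓), payload 111010.
Concatenate: 0111110111111010 = 0x7DFA (16 bits → U+7DFA).

U+7DFA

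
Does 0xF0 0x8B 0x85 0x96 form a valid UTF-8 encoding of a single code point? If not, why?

invalid (overlong encoding)

Leading byte 0xF0 = 11110000 → 4-byte form.
Continuation bytes all match 10xxxxxx. Payload decodes to 0xB156.
But 0xB156 < 0x10000, the minimum for a 4-byte sequence — this is an overlong encoding.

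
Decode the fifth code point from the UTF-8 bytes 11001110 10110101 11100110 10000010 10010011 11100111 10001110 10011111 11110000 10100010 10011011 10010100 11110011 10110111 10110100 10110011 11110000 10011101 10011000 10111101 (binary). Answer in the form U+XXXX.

U+F7D33

Offset 0: leading byte 0xCE = 11001110 → 2-byte char #1 = CE B5.
Offset 2: leading byte 0xE6 = 11100110 → 3-byte char #2 = E6 82 93.
Offset 5: leading byte 0xE7 = 11100111 → 3-byte char #3 = E7 8E 9F.
Offset 8: leading byte 0xF0 = 11110000 → 4-byte char #4 = F0 A2 9B 94.
Offset 12: leading byte 0xF3 = 11110011 → 4-byte char #5 = F3 B7 B4 B3.
Leading byte 0xF3 = 11110011 matches 11110xxx → 4-byte sequence.
Byte 1: 0xF3 = 11110011, payload 011 (3 bits).
Byte 2: 0xB7 = 10110111 (10xxxxxx ✓), payload 110111.
Byte 3: 0xB4 = 10110100 (10xxxxxx ✓), payload 110100.
Byte 4: 0xB3 = 10110011 (10xxxxxx ✓), payload 110011.
Concatenate: 011110111110100110011 = 0xF7D33 (21 bits → U+F7D33).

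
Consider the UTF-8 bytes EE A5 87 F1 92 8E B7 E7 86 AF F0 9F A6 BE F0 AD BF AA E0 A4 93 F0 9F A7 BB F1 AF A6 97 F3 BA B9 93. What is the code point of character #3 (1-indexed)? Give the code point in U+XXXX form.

U+71AF

Offset 0: leading byte 0xEE = 11101110 → 3-byte char #1 = EE A5 87.
Offset 3: leading byte 0xF1 = 11110001 → 4-byte char #2 = F1 92 8E B7.
Offset 7: leading byte 0xE7 = 11100111 → 3-byte char #3 = E7 86 AF.
Leading byte 0xE7 = 11100111 matches 1110xxxx → 3-byte sequence.
Byte 1: 0xE7 = 11100111, payload 0111 (4 bits).
Byte 2: 0x86 = 10000110 (10xxxxxx ✓), payload 000110.
Byte 3: 0xAF = 10101111 (10xxxxxx ✓), payload 101111.
Concatenate: 0111000110101111 = 0x71AF (16 bits → U+71AF).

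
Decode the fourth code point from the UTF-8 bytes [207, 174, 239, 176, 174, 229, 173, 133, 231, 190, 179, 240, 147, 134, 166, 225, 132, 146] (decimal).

U+7FB3

Offset 0: leading byte 0xCF = 11001111 → 2-byte char #1 = CF AE.
Offset 2: leading byte 0xEF = 11101111 → 3-byte char #2 = EF B0 AE.
Offset 5: leading byte 0xE5 = 11100101 → 3-byte char #3 = E5 AD 85.
Offset 8: leading byte 0xE7 = 11100111 → 3-byte char #4 = E7 BE B3.
Leading byte 0xE7 = 11100111 matches 1110xxxx → 3-byte sequence.
Byte 1: 0xE7 = 11100111, payload 0111 (4 bits).
Byte 2: 0xBE = 10111110 (10xxxxxx ✓), payload 111110.
Byte 3: 0xB3 = 10110011 (10xxxxxx ✓), payload 110011.
Concatenate: 0111111110110011 = 0x7FB3 (16 bits → U+7FB3).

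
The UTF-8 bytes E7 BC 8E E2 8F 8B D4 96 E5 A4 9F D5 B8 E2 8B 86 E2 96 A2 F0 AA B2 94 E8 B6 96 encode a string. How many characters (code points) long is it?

Byte at offset 0: 0xE7 = 11100111 → 3-byte char (#1). Advance 3.
Byte at offset 3: 0xE2 = 11100010 → 3-byte char (#2). Advance 3.
Byte at offset 6: 0xD4 = 11010100 → 2-byte char (#3). Advance 2.
Byte at offset 8: 0xE5 = 11100101 → 3-byte char (#4). Advance 3.
Byte at offset 11: 0xD5 = 11010101 → 2-byte char (#5). Advance 2.
Byte at offset 13: 0xE2 = 11100010 → 3-byte char (#6). Advance 3.
Byte at offset 16: 0xE2 = 11100010 → 3-byte char (#7). Advance 3.
Byte at offset 19: 0xF0 = 11110000 → 4-byte char (#8). Advance 4.
Byte at offset 23: 0xE8 = 11101000 → 3-byte char (#9). Advance 3.
Reached end at offset 26 after 9 code points.

9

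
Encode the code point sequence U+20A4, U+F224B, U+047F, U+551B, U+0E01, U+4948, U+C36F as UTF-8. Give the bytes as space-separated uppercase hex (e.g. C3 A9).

E2 82 A4 F3 B2 89 8B D1 BF E5 94 9B E0 B8 81 E4 A5 88 EC 8D AF

U+20A4: 3-byte form → E2 82 A4.
U+F224B: 4-byte form → F3 B2 89 8B.
U+047F: 2-byte form → D1 BF.
U+551B: 3-byte form → E5 94 9B.
U+0E01: 3-byte form → E0 B8 81.
U+4948: 3-byte form → E4 A5 88.
U+C36F: 3-byte form → EC 8D AF.
Concatenated (21 bytes): E2 82 A4 F3 B2 89 8B D1 BF E5 94 9B E0 B8 81 E4 A5 88 EC 8D AF.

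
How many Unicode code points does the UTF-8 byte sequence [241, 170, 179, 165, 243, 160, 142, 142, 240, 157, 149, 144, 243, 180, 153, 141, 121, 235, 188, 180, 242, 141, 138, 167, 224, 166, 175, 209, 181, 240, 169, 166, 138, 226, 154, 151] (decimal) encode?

11

Byte at offset 0: 0xF1 = 11110001 → 4-byte char (#1). Advance 4.
Byte at offset 4: 0xF3 = 11110011 → 4-byte char (#2). Advance 4.
Byte at offset 8: 0xF0 = 11110000 → 4-byte char (#3). Advance 4.
Byte at offset 12: 0xF3 = 11110011 → 4-byte char (#4). Advance 4.
Byte at offset 16: 0x79 = 01111001 → 1-byte char (#5). Advance 1.
Byte at offset 17: 0xEB = 11101011 → 3-byte char (#6). Advance 3.
Byte at offset 20: 0xF2 = 11110010 → 4-byte char (#7). Advance 4.
Byte at offset 24: 0xE0 = 11100000 → 3-byte char (#8). Advance 3.
Byte at offset 27: 0xD1 = 11010001 → 2-byte char (#9). Advance 2.
Byte at offset 29: 0xF0 = 11110000 → 4-byte char (#10). Advance 4.
Byte at offset 33: 0xE2 = 11100010 → 3-byte char (#11). Advance 3.
Reached end at offset 36 after 11 code points.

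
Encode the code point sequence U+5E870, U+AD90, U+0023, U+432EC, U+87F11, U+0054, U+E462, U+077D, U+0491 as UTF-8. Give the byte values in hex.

U+5E870: 4-byte form → F1 9E A1 B0.
U+AD90: 3-byte form → EA B6 90.
U+0023: 1-byte form → 23.
U+432EC: 4-byte form → F1 83 8B AC.
U+87F11: 4-byte form → F2 87 BC 91.
U+0054: 1-byte form → 54.
U+E462: 3-byte form → EE 91 A2.
U+077D: 2-byte form → DD BD.
U+0491: 2-byte form → D2 91.
Concatenated (24 bytes): F1 9E A1 B0 EA B6 90 23 F1 83 8B AC F2 87 BC 91 54 EE 91 A2 DD BD D2 91.

F1 9E A1 B0 EA B6 90 23 F1 83 8B AC F2 87 BC 91 54 EE 91 A2 DD BD D2 91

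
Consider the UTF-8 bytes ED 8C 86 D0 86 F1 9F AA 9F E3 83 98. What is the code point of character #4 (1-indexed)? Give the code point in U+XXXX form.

Offset 0: leading byte 0xED = 11101101 → 3-byte char #1 = ED 8C 86.
Offset 3: leading byte 0xD0 = 11010000 → 2-byte char #2 = D0 86.
Offset 5: leading byte 0xF1 = 11110001 → 4-byte char #3 = F1 9F AA 9F.
Offset 9: leading byte 0xE3 = 11100011 → 3-byte char #4 = E3 83 98.
Leading byte 0xE3 = 11100011 matches 1110xxxx → 3-byte sequence.
Byte 1: 0xE3 = 11100011, payload 0011 (4 bits).
Byte 2: 0x83 = 10000011 (10xxxxxx ✓), payload 000011.
Byte 3: 0x98 = 10011000 (10xxxxxx ✓), payload 011000.
Concatenate: 0011000011011000 = 0x30D8 (16 bits → U+30D8).

U+30D8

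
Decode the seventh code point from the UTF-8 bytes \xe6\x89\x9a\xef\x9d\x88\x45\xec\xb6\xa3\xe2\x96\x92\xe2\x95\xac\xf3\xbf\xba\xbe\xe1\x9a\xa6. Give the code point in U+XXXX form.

Offset 0: leading byte 0xE6 = 11100110 → 3-byte char #1 = E6 89 9A.
Offset 3: leading byte 0xEF = 11101111 → 3-byte char #2 = EF 9D 88.
Offset 6: leading byte 0x45 = 01000101 → 1-byte char #3 = 45.
Offset 7: leading byte 0xEC = 11101100 → 3-byte char #4 = EC B6 A3.
Offset 10: leading byte 0xE2 = 11100010 → 3-byte char #5 = E2 96 92.
Offset 13: leading byte 0xE2 = 11100010 → 3-byte char #6 = E2 95 AC.
Offset 16: leading byte 0xF3 = 11110011 → 4-byte char #7 = F3 BF BA BE.
Leading byte 0xF3 = 11110011 matches 11110xxx → 4-byte sequence.
Byte 1: 0xF3 = 11110011, payload 011 (3 bits).
Byte 2: 0xBF = 10111111 (10xxxxxx ✓), payload 111111.
Byte 3: 0xBA = 10111010 (10xxxxxx ✓), payload 111010.
Byte 4: 0xBE = 10111110 (10xxxxxx ✓), payload 111110.
Concatenate: 011111111111010111110 = 0xFFEBE (21 bits → U+FFEBE).

U+FFEBE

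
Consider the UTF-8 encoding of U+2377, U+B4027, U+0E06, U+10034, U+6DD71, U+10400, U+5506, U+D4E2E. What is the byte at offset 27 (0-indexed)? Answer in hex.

U+2377 → 3-byte form E2 8D B7 at offsets 0–2.
U+B4027 → 4-byte form F2 B4 80 A7 at offsets 3–6.
U+0E06 → 3-byte form E0 B8 86 at offsets 7–9.
U+10034 → 4-byte form F0 90 80 B4 at offsets 10–13.
U+6DD71 → 4-byte form F1 AD B5 B1 at offsets 14–17.
U+10400 → 4-byte form F0 90 90 80 at offsets 18–21.
U+5506 → 3-byte form E5 94 86 at offsets 22–24.
U+D4E2E → 4-byte form F3 94 B8 AE at offsets 25–28.
Offset 27 falls in char 8's range; it's byte 3 of F3 94 B8 AE = 0xB8.

0xB8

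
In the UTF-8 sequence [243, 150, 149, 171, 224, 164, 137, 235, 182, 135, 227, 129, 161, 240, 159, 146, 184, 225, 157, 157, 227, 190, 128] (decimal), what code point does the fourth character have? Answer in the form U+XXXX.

Offset 0: leading byte 0xF3 = 11110011 → 4-byte char #1 = F3 96 95 AB.
Offset 4: leading byte 0xE0 = 11100000 → 3-byte char #2 = E0 A4 89.
Offset 7: leading byte 0xEB = 11101011 → 3-byte char #3 = EB B6 87.
Offset 10: leading byte 0xE3 = 11100011 → 3-byte char #4 = E3 81 A1.
Leading byte 0xE3 = 11100011 matches 1110xxxx → 3-byte sequence.
Byte 1: 0xE3 = 11100011, payload 0011 (4 bits).
Byte 2: 0x81 = 10000001 (10xxxxxx ✓), payload 000001.
Byte 3: 0xA1 = 10100001 (10xxxxxx ✓), payload 100001.
Concatenate: 0011000001100001 = 0x3061 (16 bits → U+3061).

U+3061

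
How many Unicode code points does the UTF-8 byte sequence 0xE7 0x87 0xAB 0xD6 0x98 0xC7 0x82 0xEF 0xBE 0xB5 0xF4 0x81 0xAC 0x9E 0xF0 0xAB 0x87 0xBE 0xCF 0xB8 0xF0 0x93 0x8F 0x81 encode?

8

Byte at offset 0: 0xE7 = 11100111 → 3-byte char (#1). Advance 3.
Byte at offset 3: 0xD6 = 11010110 → 2-byte char (#2). Advance 2.
Byte at offset 5: 0xC7 = 11000111 → 2-byte char (#3). Advance 2.
Byte at offset 7: 0xEF = 11101111 → 3-byte char (#4). Advance 3.
Byte at offset 10: 0xF4 = 11110100 → 4-byte char (#5). Advance 4.
Byte at offset 14: 0xF0 = 11110000 → 4-byte char (#6). Advance 4.
Byte at offset 18: 0xCF = 11001111 → 2-byte char (#7). Advance 2.
Byte at offset 20: 0xF0 = 11110000 → 4-byte char (#8). Advance 4.
Reached end at offset 24 after 8 code points.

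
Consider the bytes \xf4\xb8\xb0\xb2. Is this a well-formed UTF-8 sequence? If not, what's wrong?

Leading byte 0xF4 = 11110100 → 4-byte form.
Payload = 0x138C32, which exceeds U+10FFFF, the maximum Unicode code point. (Leading bytes F5–FF, or F4 followed by ≥ 0x90, are invalid.)

invalid (encodes a value above U+10FFFF)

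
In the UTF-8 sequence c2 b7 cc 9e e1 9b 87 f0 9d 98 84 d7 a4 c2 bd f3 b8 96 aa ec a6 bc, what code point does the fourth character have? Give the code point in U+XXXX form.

U+1D604

Offset 0: leading byte 0xC2 = 11000010 → 2-byte char #1 = C2 B7.
Offset 2: leading byte 0xCC = 11001100 → 2-byte char #2 = CC 9E.
Offset 4: leading byte 0xE1 = 11100001 → 3-byte char #3 = E1 9B 87.
Offset 7: leading byte 0xF0 = 11110000 → 4-byte char #4 = F0 9D 98 84.
Leading byte 0xF0 = 11110000 matches 11110xxx → 4-byte sequence.
Byte 1: 0xF0 = 11110000, payload 000 (3 bits).
Byte 2: 0x9D = 10011101 (10xxxxxx ✓), payload 011101.
Byte 3: 0x98 = 10011000 (10xxxxxx ✓), payload 011000.
Byte 4: 0x84 = 10000100 (10xxxxxx ✓), payload 000100.
Concatenate: 000011101011000000100 = 0x1D604 (21 bits → U+1D604).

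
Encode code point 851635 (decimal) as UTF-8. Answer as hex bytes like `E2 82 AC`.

F3 8F BA B3

U+CFEB3 = 0xCFEB3 = 851635 decimal. In range U+10000–U+10FFFF → 4-byte form: 11110xxx 10xxxxxx 10xxxxxx 10xxxxxx.
Binary (21 bits): 011001111111010110011.
Split 3+6+6+6: 011 | 001111 | 111010 | 110011.
Byte 1: 11110011 = 0xF3.
Byte 2: 10001111 = 0x8F.
Byte 3: 10111010 = 0xBA.
Byte 4: 10110011 = 0xB3.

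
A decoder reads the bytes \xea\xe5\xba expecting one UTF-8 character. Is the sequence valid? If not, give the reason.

invalid (non-continuation byte where continuation expected)

Leading byte 0xEA = 11101010 → 3-byte form.
Byte 2 is 0xE5 = 11100101, which is not 10xxxxxx — expected a continuation byte.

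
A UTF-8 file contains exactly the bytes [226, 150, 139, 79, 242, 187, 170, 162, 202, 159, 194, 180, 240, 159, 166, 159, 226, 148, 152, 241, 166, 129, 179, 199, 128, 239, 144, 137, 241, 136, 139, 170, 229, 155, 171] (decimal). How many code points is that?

Byte at offset 0: 0xE2 = 11100010 → 3-byte char (#1). Advance 3.
Byte at offset 3: 0x4F = 01001111 → 1-byte char (#2). Advance 1.
Byte at offset 4: 0xF2 = 11110010 → 4-byte char (#3). Advance 4.
Byte at offset 8: 0xCA = 11001010 → 2-byte char (#4). Advance 2.
Byte at offset 10: 0xC2 = 11000010 → 2-byte char (#5). Advance 2.
Byte at offset 12: 0xF0 = 11110000 → 4-byte char (#6). Advance 4.
Byte at offset 16: 0xE2 = 11100010 → 3-byte char (#7). Advance 3.
Byte at offset 19: 0xF1 = 11110001 → 4-byte char (#8). Advance 4.
Byte at offset 23: 0xC7 = 11000111 → 2-byte char (#9). Advance 2.
Byte at offset 25: 0xEF = 11101111 → 3-byte char (#10). Advance 3.
Byte at offset 28: 0xF1 = 11110001 → 4-byte char (#11). Advance 4.
Byte at offset 32: 0xE5 = 11100101 → 3-byte char (#12). Advance 3.
Reached end at offset 35 after 12 code points.

12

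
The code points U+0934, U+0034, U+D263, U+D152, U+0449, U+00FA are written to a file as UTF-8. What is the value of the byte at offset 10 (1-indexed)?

0x92

1-indexed offset 10 is 0-indexed offset 9.
U+0934 → 3-byte form E0 A4 B4 at offsets 0–2.
U+0034 → 1-byte form 34 at offsets 3–3.
U+D263 → 3-byte form ED 89 A3 at offsets 4–6.
U+D152 → 3-byte form ED 85 92 at offsets 7–9.
Offset 9 falls in char 4's range; it's byte 3 of ED 85 92 = 0x92.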